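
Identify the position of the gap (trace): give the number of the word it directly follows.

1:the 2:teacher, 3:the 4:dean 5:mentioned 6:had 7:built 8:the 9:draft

The displaced element is "the teacher" (word 2).
It is linked across 1 clause boundary (Ø).
It functions as the subject of "built", so the gap sits immediately after word 5 ("mentioned").
Base order: The dean mentioned that the teacher had built the draft.

5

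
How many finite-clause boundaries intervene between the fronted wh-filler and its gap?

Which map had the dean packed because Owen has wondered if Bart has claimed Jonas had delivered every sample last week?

"which map" originates inside the matrix clause — no clause boundary is crossed.

0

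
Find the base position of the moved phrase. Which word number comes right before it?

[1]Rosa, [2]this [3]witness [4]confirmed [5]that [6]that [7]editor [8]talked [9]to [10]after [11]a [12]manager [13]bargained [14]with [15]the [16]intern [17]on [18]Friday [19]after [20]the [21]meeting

9

The displaced element is "Rosa" (word 1).
It is linked across 1 clause boundary (that).
It functions as the object of the preposition "to" of "talked", so the gap sits immediately after word 9 ("to").
Base order: This witness confirmed that that editor talked to Rosa after a manager bargained with the intern on Friday after the meeting.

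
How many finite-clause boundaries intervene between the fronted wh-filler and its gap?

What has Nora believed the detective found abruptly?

"what" is extracted from the object of "found".
Boundaries crossed, outermost first: [Ø] — 1 in total.

1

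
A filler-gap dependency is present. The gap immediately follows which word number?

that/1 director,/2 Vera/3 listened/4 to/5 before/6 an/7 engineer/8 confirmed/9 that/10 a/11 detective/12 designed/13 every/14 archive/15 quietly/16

5

The displaced element is "that director" (word 2).
It functions as the object of the preposition "to" of "listened", so the gap sits immediately after word 5 ("to").
Base order: Vera listened to that director before an engineer confirmed that a detective designed every archive quietly.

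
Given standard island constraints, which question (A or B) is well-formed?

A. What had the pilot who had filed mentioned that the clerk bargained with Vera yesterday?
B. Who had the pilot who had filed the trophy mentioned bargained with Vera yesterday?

B

In A, the wh-phrase is extracted from inside a complex-NP island (relative clause) (introduced by "who"), which blocks movement.
In B, the extraction path crosses only that-complement boundaries, which are transparent.
So B is grammatical.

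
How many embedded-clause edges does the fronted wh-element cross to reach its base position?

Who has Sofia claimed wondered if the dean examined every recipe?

"who" is extracted from the subject of "wondered".
Boundaries crossed, outermost first: [Ø] — 1 in total.

1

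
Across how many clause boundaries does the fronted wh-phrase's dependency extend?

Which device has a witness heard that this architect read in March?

"which device" is extracted from the object of "read".
Boundaries crossed, outermost first: [that] — 1 in total.

1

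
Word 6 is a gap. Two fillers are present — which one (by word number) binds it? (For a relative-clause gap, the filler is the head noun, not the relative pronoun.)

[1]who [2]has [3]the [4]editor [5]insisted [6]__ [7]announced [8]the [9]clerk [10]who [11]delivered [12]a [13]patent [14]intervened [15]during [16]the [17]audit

1

The marked gap is the subject of "announced".
Its filler is the fronted wh-phrase "who", at word 1.
(The other dependency links word 9 to a gap after word 10.)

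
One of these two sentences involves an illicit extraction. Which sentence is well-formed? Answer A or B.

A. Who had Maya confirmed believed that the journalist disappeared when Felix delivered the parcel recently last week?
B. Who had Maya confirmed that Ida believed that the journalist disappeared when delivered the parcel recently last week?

A

In B, the wh-phrase is extracted from inside an adjunct island (introduced by "when"), which blocks movement.
In A, the extraction path crosses only that-complement boundaries, which are transparent.
So A is grammatical.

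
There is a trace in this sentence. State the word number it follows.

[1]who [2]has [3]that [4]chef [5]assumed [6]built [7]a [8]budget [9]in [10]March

5

The displaced element is "who" (word 1).
It is linked across 1 clause boundary (Ø).
It functions as the subject of "built", so the gap sits immediately after word 5 ("assumed").
Base order: That chef has assumed that who built a budget in March.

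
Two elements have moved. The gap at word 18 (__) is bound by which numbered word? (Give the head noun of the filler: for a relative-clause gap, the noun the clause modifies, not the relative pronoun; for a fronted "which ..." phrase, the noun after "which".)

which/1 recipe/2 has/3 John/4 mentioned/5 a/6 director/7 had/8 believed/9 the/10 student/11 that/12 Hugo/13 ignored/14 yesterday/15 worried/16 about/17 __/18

The marked gap is the object of the preposition "about" of "worried".
Its filler is the fronted wh-phrase "which recipe", at word 2.
(The other dependency links word 11 to a gap after word 14.)

2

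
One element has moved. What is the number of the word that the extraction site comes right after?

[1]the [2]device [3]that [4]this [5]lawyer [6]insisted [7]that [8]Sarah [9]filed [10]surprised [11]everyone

9

The displaced element is "the device" (word 2).
It is linked across 1 clause boundary (that).
It functions as the direct object of "filed", so the gap sits immediately after word 9 ("filed").
Base order: This lawyer insisted that Sarah filed the device.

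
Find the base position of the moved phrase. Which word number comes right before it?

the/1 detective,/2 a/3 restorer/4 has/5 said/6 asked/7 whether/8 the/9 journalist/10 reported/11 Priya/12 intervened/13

The displaced element is "the detective" (word 2).
It is linked across 1 clause boundary (Ø).
It functions as the subject of "asked", so the gap sits immediately after word 6 ("said").
Base order: A restorer has said that the detective asked whether the journalist reported Priya intervened.

6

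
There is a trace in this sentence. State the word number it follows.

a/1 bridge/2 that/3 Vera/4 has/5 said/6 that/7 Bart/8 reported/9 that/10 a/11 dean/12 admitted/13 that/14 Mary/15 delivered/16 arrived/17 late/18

16

The displaced element is "a bridge" (word 2).
It is linked across 3 clause boundaries (that → that → that).
It functions as the direct object of "delivered", so the gap sits immediately after word 16 ("delivered").
Base order: Vera has said that Bart reported that a dean admitted that Mary delivered a bridge.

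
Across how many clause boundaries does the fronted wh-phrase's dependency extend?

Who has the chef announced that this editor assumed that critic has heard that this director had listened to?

3

"who" is extracted from the PP object of "listened".
Boundaries crossed, outermost first: [that], [Ø], [that] — 3 in total.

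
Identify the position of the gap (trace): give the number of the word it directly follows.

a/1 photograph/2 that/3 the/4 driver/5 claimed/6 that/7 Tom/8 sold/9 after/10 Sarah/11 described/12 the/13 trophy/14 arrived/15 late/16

The displaced element is "a photograph" (word 2).
It is linked across 1 clause boundary (that).
It functions as the direct object of "sold", so the gap sits immediately after word 9 ("sold").
Base order: The driver claimed that Tom sold a photograph after Sarah described the trophy.

9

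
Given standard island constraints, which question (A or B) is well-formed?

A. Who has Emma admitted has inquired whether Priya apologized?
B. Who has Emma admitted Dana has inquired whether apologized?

A

In B, the wh-phrase is extracted from inside a wh-island (introduced by "whether"), which blocks movement.
In A, the extraction path crosses only that-complement boundaries, which are transparent.
So A is grammatical.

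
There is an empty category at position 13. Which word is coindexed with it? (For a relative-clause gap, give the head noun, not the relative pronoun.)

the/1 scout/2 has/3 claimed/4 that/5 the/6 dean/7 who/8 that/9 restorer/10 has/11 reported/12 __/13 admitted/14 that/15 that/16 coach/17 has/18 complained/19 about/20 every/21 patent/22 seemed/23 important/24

The gap at 13 is the subject of "admitted", inside a relative clause.
The relative pronoun is "who" (word 8); it is bound by the head noun immediately before it.
Its filler is the head noun "dean", at word 7.

7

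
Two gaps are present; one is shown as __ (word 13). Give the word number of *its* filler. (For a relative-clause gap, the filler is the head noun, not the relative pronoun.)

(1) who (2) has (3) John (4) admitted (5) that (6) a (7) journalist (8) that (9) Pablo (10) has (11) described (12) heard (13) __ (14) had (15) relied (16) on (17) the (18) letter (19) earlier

The marked gap is the subject of "relied".
Its filler is the fronted wh-phrase "who", at word 1.
(The other dependency links word 7 to a gap after word 11.)

1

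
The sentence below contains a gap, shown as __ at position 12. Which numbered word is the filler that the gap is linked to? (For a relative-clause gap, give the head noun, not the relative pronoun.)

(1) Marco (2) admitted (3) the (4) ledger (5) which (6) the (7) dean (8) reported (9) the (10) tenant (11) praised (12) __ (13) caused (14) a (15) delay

4

The gap at 12 is the object of "praised", inside a relative clause.
The relative pronoun is "which" (word 5); it is bound by the head noun immediately before it.
Its filler is the head noun "ledger", at word 4.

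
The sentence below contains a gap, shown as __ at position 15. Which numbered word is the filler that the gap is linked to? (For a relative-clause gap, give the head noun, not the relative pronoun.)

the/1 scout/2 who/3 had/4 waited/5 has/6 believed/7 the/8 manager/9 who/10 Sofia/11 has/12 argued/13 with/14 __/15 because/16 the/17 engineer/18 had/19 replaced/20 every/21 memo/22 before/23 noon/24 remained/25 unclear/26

9

The gap at 15 is the prepositional object of "argued", inside a relative clause.
The relative pronoun is "who" (word 10); it is bound by the head noun immediately before it.
Its filler is the head noun "manager", at word 9.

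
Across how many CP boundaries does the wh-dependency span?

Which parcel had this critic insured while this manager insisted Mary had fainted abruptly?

0

"which parcel" originates inside the matrix clause — no clause boundary is crossed.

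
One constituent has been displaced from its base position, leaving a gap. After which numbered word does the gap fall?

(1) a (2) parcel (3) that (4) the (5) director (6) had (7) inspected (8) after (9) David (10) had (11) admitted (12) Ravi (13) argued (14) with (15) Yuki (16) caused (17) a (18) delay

7

The displaced element is "a parcel" (word 2).
It functions as the direct object of "inspected", so the gap sits immediately after word 7 ("inspected").
Base order: The director had inspected a parcel after David had admitted Ravi argued with Yuki.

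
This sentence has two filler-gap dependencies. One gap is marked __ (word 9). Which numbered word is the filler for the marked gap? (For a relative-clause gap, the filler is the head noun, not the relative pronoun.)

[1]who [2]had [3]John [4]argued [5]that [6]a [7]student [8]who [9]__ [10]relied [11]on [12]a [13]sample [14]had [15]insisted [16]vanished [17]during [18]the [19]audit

The marked gap is inside the relative clause, the subject of "relied".
Its filler is the head noun "student" (via "who"), at word 7.
(The other dependency links word 1 to a gap after word 15.)

7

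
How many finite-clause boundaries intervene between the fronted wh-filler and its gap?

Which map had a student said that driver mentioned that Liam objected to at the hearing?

"which map" is extracted from the PP object of "objected".
Boundaries crossed, outermost first: [Ø], [that] — 2 in total.

2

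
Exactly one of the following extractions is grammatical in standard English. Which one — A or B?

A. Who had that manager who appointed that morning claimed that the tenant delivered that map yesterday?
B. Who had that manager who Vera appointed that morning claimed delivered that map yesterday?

B

In A, the wh-phrase is extracted from inside a complex-NP island (relative clause) (introduced by "who"), which blocks movement.
In B, the extraction path crosses only that-complement boundaries, which are transparent.
So B is grammatical.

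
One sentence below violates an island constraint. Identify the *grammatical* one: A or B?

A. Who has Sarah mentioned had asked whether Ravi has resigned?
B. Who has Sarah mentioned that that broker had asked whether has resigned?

A

In B, the wh-phrase is extracted from inside a wh-island (introduced by "whether"), which blocks movement.
In A, the extraction path crosses only that-complement boundaries, which are transparent.
So A is grammatical.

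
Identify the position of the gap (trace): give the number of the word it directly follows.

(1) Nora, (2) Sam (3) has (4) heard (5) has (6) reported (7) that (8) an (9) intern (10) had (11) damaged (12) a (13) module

4

The displaced element is "Nora" (word 1).
It is linked across 1 clause boundary (Ø).
It functions as the subject of "reported", so the gap sits immediately after word 4 ("heard").
Base order: Sam has heard that Nora has reported that an intern had damaged a module.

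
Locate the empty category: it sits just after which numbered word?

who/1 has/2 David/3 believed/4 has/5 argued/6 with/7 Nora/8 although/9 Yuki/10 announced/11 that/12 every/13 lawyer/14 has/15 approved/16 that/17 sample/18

4

The displaced element is "who" (word 1).
It is linked across 1 clause boundary (Ø).
It functions as the subject of "argued", so the gap sits immediately after word 4 ("believed").
Base order: David has believed that who has argued with Nora although Yuki announced that every lawyer has approved that sample.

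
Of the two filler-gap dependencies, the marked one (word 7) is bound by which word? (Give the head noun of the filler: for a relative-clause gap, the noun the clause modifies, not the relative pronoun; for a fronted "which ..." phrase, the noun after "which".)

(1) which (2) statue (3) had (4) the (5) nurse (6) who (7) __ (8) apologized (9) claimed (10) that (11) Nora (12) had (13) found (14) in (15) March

The marked gap is inside the relative clause, the subject of "apologized".
Its filler is the head noun "nurse" (via "who"), at word 5.
(The other dependency links word 2 to a gap after word 13.)

5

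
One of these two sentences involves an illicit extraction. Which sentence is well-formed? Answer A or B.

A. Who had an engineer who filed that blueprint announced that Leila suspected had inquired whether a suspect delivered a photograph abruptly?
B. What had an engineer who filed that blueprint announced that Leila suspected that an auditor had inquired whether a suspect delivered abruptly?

A

In B, the wh-phrase is extracted from inside a wh-island (introduced by "whether"), which blocks movement.
In A, the extraction path crosses only that-complement boundaries, which are transparent.
So A is grammatical.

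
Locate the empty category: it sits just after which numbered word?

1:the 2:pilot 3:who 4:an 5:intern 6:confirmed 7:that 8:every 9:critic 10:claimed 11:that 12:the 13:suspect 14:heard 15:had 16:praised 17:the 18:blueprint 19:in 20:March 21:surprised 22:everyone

14

The displaced element is "the pilot" (word 2).
It is linked across 3 clause boundaries (that → that → Ø).
It functions as the subject of "praised", so the gap sits immediately after word 14 ("heard").
Base order: An intern confirmed that every critic claimed that the suspect heard that the pilot had praised the blueprint in March.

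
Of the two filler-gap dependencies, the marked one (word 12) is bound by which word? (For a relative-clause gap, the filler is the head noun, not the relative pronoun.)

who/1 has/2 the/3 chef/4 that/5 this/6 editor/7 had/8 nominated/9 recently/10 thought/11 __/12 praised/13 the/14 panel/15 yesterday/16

The marked gap is the subject of "praised".
Its filler is the fronted wh-phrase "who", at word 1.
(The other dependency links word 4 to a gap after word 9.)

1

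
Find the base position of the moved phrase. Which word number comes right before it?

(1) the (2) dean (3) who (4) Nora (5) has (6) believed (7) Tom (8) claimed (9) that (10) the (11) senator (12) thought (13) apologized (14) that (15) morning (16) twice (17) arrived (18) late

The displaced element is "the dean" (word 2).
It is linked across 3 clause boundaries (Ø → that → Ø).
It functions as the subject of "apologized", so the gap sits immediately after word 12 ("thought").
Base order: Nora has believed Tom claimed that the senator thought the dean apologized that morning twice.

12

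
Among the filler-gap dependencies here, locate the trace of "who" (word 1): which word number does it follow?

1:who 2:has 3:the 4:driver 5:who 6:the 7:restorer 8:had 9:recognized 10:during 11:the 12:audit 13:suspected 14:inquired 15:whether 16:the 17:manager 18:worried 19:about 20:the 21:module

The displaced element is "who" (word 1).
It is linked across 1 clause boundary (Ø).
It functions as the subject of "inquired", so the gap sits immediately after word 13 ("suspected").
Base order: The driver who the restorer had recognized during the audit has suspected who inquired whether the manager worried about the module.

13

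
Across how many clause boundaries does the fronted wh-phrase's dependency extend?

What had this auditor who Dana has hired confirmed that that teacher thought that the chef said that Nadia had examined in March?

3

"what" is extracted from the object of "examined".
Boundaries crossed, outermost first: [that], [that], [that] — 3 in total.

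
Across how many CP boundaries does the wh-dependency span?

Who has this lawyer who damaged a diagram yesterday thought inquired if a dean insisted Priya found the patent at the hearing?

1

"who" is extracted from the subject of "inquired".
Boundaries crossed, outermost first: [Ø] — 1 in total.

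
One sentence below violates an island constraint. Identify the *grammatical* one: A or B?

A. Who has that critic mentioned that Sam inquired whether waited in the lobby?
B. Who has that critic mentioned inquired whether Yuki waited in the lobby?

In A, the wh-phrase is extracted from inside a wh-island (introduced by "whether"), which blocks movement.
In B, the extraction path crosses only that-complement boundaries, which are transparent.
So B is grammatical.

B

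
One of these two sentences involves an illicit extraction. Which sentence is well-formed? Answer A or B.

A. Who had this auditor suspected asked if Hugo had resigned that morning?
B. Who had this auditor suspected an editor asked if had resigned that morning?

A

In B, the wh-phrase is extracted from inside a wh-island (introduced by "if"), which blocks movement.
In A, the extraction path crosses only that-complement boundaries, which are transparent.
So A is grammatical.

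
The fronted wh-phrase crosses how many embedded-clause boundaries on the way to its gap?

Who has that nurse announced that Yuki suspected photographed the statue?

"who" is extracted from the subject of "photographed".
Boundaries crossed, outermost first: [that], [Ø] — 2 in total.

2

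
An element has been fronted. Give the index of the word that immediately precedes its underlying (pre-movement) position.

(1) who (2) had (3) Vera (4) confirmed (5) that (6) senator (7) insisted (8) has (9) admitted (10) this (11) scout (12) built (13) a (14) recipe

The displaced element is "who" (word 1).
It is linked across 2 clause boundaries (Ø → Ø).
It functions as the subject of "admitted", so the gap sits immediately after word 7 ("insisted").
Base order: Vera had confirmed that senator insisted that who has admitted this scout built a recipe.

7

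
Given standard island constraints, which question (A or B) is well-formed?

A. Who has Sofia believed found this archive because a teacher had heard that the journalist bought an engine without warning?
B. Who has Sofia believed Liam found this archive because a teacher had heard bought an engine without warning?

A

In B, the wh-phrase is extracted from inside an adjunct island (introduced by "because"), which blocks movement.
In A, the extraction path crosses only that-complement boundaries, which are transparent.
So A is grammatical.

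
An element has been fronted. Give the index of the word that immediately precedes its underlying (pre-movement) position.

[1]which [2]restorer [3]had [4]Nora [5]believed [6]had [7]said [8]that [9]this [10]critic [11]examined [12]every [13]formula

5

The displaced element is "which restorer" (word 2).
It is linked across 1 clause boundary (Ø).
It functions as the subject of "said", so the gap sits immediately after word 5 ("believed").
Base order: Nora had believed that which restorer had said that this critic examined every formula.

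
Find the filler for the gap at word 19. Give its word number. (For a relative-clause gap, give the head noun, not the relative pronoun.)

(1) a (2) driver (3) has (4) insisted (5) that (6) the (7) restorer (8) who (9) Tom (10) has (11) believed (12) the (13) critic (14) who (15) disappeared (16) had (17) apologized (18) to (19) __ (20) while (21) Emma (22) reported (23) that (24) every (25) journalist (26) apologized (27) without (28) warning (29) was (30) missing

The gap at 19 is the prepositional object of "apologized", inside a relative clause.
The relative pronoun is "who" (word 8); it is bound by the head noun immediately before it.
Its filler is the head noun "restorer", at word 7.

7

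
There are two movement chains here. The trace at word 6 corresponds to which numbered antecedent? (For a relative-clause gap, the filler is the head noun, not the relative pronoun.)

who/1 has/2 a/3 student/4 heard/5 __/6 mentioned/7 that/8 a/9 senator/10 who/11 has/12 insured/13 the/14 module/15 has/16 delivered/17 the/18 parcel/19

1

The marked gap is the subject of "mentioned".
Its filler is the fronted wh-phrase "who", at word 1.
(The other dependency links word 10 to a gap after word 11.)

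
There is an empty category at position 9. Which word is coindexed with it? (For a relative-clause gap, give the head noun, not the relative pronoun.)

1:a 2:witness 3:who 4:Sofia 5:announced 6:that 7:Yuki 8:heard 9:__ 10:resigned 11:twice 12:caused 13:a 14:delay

The gap at 9 is the subject of "resigned", inside a relative clause.
The relative pronoun is "who" (word 3); it is bound by the head noun immediately before it.
Its filler is the head noun "witness", at word 2.

2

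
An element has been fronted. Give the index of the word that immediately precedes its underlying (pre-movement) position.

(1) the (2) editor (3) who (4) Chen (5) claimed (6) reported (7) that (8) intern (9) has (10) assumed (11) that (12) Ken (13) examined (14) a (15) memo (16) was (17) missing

5

The displaced element is "the editor" (word 2).
It is linked across 1 clause boundary (Ø).
It functions as the subject of "reported", so the gap sits immediately after word 5 ("claimed").
Base order: Chen claimed that the editor reported that intern has assumed that Ken examined a memo.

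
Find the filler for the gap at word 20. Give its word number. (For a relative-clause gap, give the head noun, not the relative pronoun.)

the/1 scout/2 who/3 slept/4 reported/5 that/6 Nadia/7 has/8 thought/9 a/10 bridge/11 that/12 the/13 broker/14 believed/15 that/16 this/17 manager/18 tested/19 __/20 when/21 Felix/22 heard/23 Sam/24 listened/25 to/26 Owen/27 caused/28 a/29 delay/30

The gap at 20 is the object of "tested", inside a relative clause.
The relative pronoun is "that" (word 12); it is bound by the head noun immediately before it.
Its filler is the head noun "bridge", at word 11.

11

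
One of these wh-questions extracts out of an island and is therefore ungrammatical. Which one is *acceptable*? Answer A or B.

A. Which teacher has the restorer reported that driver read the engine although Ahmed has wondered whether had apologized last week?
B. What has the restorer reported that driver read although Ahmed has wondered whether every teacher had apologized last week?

In A, the wh-phrase is extracted from inside an adjunct island (introduced by "although"), which blocks movement.
In B, the extraction path crosses only that-complement boundaries, which are transparent.
So B is grammatical.

B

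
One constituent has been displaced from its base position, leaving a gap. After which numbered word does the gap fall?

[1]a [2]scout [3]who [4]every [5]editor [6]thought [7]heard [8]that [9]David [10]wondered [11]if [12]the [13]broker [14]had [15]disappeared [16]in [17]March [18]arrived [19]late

The displaced element is "a scout" (word 2).
It is linked across 1 clause boundary (Ø).
It functions as the subject of "heard", so the gap sits immediately after word 6 ("thought").
Base order: Every editor thought that a scout heard that David wondered if the broker had disappeared in March.

6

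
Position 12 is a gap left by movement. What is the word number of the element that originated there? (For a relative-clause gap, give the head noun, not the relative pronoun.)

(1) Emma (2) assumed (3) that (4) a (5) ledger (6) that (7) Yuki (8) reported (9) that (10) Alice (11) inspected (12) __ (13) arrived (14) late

The gap at 12 is the object of "inspected", inside a relative clause.
The relative pronoun is "that" (word 6); it is bound by the head noun immediately before it.
Its filler is the head noun "ledger", at word 5.

5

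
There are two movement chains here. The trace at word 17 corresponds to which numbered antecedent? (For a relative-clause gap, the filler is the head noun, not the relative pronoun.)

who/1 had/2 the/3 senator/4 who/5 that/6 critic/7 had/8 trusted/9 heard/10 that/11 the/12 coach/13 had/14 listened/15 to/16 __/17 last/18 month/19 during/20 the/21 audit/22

The marked gap is the object of the preposition "to" of "listened".
Its filler is the fronted wh-phrase "who", at word 1.
(The other dependency links word 4 to a gap after word 9.)

1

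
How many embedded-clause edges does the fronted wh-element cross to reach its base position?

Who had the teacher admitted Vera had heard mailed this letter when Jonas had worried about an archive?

"who" is extracted from the subject of "mailed".
Boundaries crossed, outermost first: [Ø], [Ø] — 2 in total.

2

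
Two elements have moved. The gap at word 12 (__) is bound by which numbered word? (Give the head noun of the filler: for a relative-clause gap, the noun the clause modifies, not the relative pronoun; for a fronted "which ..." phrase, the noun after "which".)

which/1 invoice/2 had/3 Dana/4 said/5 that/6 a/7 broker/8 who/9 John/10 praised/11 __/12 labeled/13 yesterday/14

8

The marked gap is inside the relative clause, the direct object of "praised".
Its filler is the head noun "broker" (via "who"), at word 8.
(The other dependency links word 2 to a gap after word 13.)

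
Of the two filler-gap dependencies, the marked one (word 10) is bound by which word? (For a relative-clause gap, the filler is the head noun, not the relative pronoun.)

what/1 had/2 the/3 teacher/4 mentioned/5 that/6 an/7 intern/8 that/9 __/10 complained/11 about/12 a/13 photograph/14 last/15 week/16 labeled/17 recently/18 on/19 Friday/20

8

The marked gap is inside the relative clause, the subject of "complained".
Its filler is the head noun "intern" (via "that"), at word 8.
(The other dependency links word 1 to a gap after word 17.)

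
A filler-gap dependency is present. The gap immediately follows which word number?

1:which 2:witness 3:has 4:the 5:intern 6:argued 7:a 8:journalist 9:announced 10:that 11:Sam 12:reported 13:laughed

12

The displaced element is "which witness" (word 2).
It is linked across 3 clause boundaries (Ø → that → Ø).
It functions as the subject of "laughed", so the gap sits immediately after word 12 ("reported").
Base order: The intern has argued a journalist announced that Sam reported which witness laughed.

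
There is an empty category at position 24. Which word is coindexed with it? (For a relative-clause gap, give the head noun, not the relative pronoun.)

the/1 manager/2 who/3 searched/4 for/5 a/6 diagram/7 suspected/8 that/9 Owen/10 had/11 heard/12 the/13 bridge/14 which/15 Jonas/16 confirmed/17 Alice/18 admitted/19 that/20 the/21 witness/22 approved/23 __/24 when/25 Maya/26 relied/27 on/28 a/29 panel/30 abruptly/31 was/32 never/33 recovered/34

14

The gap at 24 is the object of "approved", inside a relative clause.
The relative pronoun is "which" (word 15); it is bound by the head noun immediately before it.
Its filler is the head noun "bridge", at word 14.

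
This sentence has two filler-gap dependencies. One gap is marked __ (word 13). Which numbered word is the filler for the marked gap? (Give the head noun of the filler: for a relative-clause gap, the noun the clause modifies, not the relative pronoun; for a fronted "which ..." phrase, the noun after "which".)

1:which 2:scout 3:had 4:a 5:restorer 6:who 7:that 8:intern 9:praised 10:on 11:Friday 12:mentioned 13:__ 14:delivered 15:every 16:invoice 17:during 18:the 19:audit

The marked gap is the subject of "delivered".
Its filler is the fronted wh-phrase "which scout", at word 2.
(The other dependency links word 5 to a gap after word 9.)

2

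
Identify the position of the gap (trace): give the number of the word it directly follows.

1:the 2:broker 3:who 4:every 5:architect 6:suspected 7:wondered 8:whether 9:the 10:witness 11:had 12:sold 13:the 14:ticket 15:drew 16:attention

The displaced element is "the broker" (word 2).
It is linked across 1 clause boundary (Ø).
It functions as the subject of "wondered", so the gap sits immediately after word 6 ("suspected").
Base order: Every architect suspected the broker wondered whether the witness had sold the ticket.

6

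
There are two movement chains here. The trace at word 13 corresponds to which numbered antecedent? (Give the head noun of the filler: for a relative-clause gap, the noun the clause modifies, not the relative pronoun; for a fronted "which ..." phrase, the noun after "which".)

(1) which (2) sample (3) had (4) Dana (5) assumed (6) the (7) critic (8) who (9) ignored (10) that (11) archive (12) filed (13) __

The marked gap is the direct object of "filed".
Its filler is the fronted wh-phrase "which sample", at word 2.
(The other dependency links word 7 to a gap after word 8.)

2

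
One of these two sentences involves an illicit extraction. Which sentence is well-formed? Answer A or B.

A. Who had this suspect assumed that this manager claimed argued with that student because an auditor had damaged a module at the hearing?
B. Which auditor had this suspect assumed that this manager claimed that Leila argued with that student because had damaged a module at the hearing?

In B, the wh-phrase is extracted from inside an adjunct island (introduced by "because"), which blocks movement.
In A, the extraction path crosses only that-complement boundaries, which are transparent.
So A is grammatical.

A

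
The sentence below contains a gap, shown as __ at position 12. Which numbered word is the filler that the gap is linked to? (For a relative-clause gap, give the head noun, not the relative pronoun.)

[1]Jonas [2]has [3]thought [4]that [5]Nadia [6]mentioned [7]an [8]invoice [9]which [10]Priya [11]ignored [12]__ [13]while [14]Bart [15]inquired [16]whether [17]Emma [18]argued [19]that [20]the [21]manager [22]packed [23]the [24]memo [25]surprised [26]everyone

The gap at 12 is the object of "ignored", inside a relative clause.
The relative pronoun is "which" (word 9); it is bound by the head noun immediately before it.
Its filler is the head noun "invoice", at word 8.

8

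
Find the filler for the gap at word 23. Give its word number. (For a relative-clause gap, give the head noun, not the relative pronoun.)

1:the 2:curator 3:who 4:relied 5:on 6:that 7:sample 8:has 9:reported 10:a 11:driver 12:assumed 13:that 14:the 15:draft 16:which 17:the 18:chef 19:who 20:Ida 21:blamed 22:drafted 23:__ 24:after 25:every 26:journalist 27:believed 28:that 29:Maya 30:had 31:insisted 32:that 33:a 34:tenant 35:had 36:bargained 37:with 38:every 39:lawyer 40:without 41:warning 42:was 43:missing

The gap at 23 is the object of "drafted", inside a relative clause.
The relative pronoun is "which" (word 16); it is bound by the head noun immediately before it.
Its filler is the head noun "draft", at word 15.

15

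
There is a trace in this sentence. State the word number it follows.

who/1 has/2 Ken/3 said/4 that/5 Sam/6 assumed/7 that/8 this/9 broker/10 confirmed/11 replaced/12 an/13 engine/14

11

The displaced element is "who" (word 1).
It is linked across 3 clause boundaries (that → that → Ø).
It functions as the subject of "replaced", so the gap sits immediately after word 11 ("confirmed").
Base order: Ken has said that Sam assumed that this broker confirmed that who replaced an engine.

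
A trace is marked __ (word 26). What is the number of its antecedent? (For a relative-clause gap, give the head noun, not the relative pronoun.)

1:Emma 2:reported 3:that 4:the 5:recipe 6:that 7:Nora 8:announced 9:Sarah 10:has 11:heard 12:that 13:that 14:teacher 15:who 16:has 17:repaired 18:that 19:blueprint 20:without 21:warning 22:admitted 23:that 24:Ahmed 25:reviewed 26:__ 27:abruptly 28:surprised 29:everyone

5

The gap at 26 is the object of "reviewed", inside a relative clause.
The relative pronoun is "that" (word 6); it is bound by the head noun immediately before it.
Its filler is the head noun "recipe", at word 5.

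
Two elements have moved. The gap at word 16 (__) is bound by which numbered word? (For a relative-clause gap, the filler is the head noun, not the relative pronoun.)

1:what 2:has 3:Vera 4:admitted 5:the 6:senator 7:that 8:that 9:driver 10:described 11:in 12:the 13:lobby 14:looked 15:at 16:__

The marked gap is the object of the preposition "at" of "looked".
Its filler is the fronted wh-phrase "what", at word 1.
(The other dependency links word 6 to a gap after word 10.)

1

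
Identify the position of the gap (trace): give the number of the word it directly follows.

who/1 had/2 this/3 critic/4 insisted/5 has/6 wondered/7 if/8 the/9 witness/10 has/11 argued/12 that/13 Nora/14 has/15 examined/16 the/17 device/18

5

The displaced element is "who" (word 1).
It is linked across 1 clause boundary (Ø).
It functions as the subject of "wondered", so the gap sits immediately after word 5 ("insisted").
Base order: This critic had insisted that who has wondered if the witness has argued that Nora has examined the device.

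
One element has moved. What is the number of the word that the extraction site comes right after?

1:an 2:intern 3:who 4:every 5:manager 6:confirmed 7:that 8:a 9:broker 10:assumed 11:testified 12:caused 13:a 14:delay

10

The displaced element is "an intern" (word 2).
It is linked across 2 clause boundaries (that → Ø).
It functions as the subject of "testified", so the gap sits immediately after word 10 ("assumed").
Base order: Every manager confirmed that a broker assumed that an intern testified.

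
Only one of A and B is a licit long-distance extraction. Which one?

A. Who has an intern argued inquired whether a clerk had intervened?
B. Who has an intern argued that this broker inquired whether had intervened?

A

In B, the wh-phrase is extracted from inside a wh-island (introduced by "whether"), which blocks movement.
In A, the extraction path crosses only that-complement boundaries, which are transparent.
So A is grammatical.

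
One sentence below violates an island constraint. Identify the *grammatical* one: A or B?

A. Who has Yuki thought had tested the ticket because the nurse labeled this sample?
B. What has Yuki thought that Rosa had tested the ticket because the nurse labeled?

In B, the wh-phrase is extracted from inside an adjunct island (introduced by "because"), which blocks movement.
In A, the extraction path crosses only that-complement boundaries, which are transparent.
So A is grammatical.

A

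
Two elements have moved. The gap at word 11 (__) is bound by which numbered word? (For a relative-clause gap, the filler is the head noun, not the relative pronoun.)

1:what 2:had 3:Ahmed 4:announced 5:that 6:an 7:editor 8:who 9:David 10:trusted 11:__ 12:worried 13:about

7

The marked gap is inside the relative clause, the direct object of "trusted".
Its filler is the head noun "editor" (via "who"), at word 7.
(The other dependency links word 1 to a gap after word 13.)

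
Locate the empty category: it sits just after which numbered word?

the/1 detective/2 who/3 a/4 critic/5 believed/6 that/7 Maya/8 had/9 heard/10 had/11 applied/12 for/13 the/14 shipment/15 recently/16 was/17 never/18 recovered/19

10

The displaced element is "the detective" (word 2).
It is linked across 2 clause boundaries (that → Ø).
It functions as the subject of "applied", so the gap sits immediately after word 10 ("heard").
Base order: A critic believed that Maya had heard that the detective had applied for the shipment recently.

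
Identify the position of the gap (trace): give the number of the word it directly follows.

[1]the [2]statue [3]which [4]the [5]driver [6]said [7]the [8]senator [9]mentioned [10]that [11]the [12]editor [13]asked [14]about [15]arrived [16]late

14

The displaced element is "the statue" (word 2).
It is linked across 2 clause boundaries (Ø → that).
It functions as the object of the preposition "about" of "asked", so the gap sits immediately after word 14 ("about").
Base order: The driver said the senator mentioned that the editor asked about the statue.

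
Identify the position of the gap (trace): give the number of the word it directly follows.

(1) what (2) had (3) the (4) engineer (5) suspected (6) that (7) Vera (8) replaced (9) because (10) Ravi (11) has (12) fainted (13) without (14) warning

The displaced element is "what" (word 1).
It is linked across 1 clause boundary (that).
It functions as the direct object of "replaced", so the gap sits immediately after word 8 ("replaced").
Base order: The engineer had suspected that Vera replaced what because Ravi has fainted without warning.

8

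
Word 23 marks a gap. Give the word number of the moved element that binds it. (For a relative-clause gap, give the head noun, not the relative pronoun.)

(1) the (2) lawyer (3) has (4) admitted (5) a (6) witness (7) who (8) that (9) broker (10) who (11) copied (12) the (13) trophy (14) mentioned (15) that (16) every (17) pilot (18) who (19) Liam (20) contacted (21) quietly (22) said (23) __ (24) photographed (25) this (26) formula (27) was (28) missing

6

The gap at 23 is the subject of "photographed", inside a relative clause.
The relative pronoun is "who" (word 7); it is bound by the head noun immediately before it.
Its filler is the head noun "witness", at word 6.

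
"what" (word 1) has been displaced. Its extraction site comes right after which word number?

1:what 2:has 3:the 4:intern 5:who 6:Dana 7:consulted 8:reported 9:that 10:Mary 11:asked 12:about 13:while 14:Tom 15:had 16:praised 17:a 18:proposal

The displaced element is "what" (word 1).
It is linked across 1 clause boundary (that).
It functions as the object of the preposition "about" of "asked", so the gap sits immediately after word 12 ("about").
Base order: The intern who Dana consulted has reported that Mary asked about what while Tom had praised a proposal.

12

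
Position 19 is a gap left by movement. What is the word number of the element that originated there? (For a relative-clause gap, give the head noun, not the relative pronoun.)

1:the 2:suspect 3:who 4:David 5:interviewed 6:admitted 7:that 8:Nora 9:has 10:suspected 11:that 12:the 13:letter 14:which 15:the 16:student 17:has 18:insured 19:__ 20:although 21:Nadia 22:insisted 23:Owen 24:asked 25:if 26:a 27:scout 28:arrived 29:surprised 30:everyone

The gap at 19 is the object of "insured", inside a relative clause.
The relative pronoun is "which" (word 14); it is bound by the head noun immediately before it.
Its filler is the head noun "letter", at word 13.

13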